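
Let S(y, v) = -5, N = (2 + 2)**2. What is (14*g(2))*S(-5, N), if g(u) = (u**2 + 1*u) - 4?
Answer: -140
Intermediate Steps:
g(u) = -4 + u + u**2 (g(u) = (u**2 + u) - 4 = (u + u**2) - 4 = -4 + u + u**2)
N = 16 (N = 4**2 = 16)
(14*g(2))*S(-5, N) = (14*(-4 + 2 + 2**2))*(-5) = (14*(-4 + 2 + 4))*(-5) = (14*2)*(-5) = 28*(-5) = -140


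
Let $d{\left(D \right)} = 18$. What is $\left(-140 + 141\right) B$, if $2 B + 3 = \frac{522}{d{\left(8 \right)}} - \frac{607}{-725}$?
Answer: $\frac{19457}{1450} \approx 13.419$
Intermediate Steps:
$B = \frac{19457}{1450}$ ($B = - \frac{3}{2} + \frac{\frac{522}{18} - \frac{607}{-725}}{2} = - \frac{3}{2} + \frac{522 \cdot \frac{1}{18} - - \frac{607}{725}}{2} = - \frac{3}{2} + \frac{29 + \frac{607}{725}}{2} = - \frac{3}{2} + \frac{1}{2} \cdot \frac{21632}{725} = - \frac{3}{2} + \frac{10816}{725} = \frac{19457}{1450} \approx 13.419$)
$\left(-140 + 141\right) B = \left(-140 + 141\right) \frac{19457}{1450} = 1 \cdot \frac{19457}{1450} = \frac{19457}{1450}$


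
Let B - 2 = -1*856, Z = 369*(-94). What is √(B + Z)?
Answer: 2*I*√8885 ≈ 188.52*I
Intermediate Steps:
Z = -34686
B = -854 (B = 2 - 1*856 = 2 - 856 = -854)
√(B + Z) = √(-854 - 34686) = √(-35540) = 2*I*√8885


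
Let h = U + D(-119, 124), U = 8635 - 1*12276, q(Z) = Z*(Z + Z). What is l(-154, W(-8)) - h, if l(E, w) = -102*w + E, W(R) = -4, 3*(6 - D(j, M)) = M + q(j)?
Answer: 13371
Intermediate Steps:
q(Z) = 2*Z² (q(Z) = Z*(2*Z) = 2*Z²)
D(j, M) = 6 - 2*j²/3 - M/3 (D(j, M) = 6 - (M + 2*j²)/3 = 6 + (-2*j²/3 - M/3) = 6 - 2*j²/3 - M/3)
l(E, w) = E - 102*w
U = -3641 (U = 8635 - 12276 = -3641)
h = -13117 (h = -3641 + (6 - ⅔*(-119)² - ⅓*124) = -3641 + (6 - ⅔*14161 - 124/3) = -3641 + (6 - 28322/3 - 124/3) = -3641 - 9476 = -13117)
l(-154, W(-8)) - h = (-154 - 102*(-4)) - 1*(-13117) = (-154 + 408) + 13117 = 254 + 13117 = 13371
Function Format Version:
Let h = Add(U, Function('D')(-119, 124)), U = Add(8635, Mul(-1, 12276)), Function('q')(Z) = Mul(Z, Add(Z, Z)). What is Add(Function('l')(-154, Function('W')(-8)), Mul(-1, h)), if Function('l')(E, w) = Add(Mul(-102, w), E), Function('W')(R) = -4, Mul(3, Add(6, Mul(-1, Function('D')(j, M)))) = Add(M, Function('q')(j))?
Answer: 13371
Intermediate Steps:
Function('q')(Z) = Mul(2, Pow(Z, 2)) (Function('q')(Z) = Mul(Z, Mul(2, Z)) = Mul(2, Pow(Z, 2)))
Function('D')(j, M) = Add(6, Mul(Rational(-2, 3), Pow(j, 2)), Mul(Rational(-1, 3), M)) (Function('D')(j, M) = Add(6, Mul(Rational(-1, 3), Add(M, Mul(2, Pow(j, 2))))) = Add(6, Add(Mul(Rational(-2, 3), Pow(j, 2)), Mul(Rational(-1, 3), M))) = Add(6, Mul(Rational(-2, 3), Pow(j, 2)), Mul(Rational(-1, 3), M)))
Function('l')(E, w) = Add(E, Mul(-102, w))
U = -3641 (U = Add(8635, -12276) = -3641)
h = -13117 (h = Add(-3641, Add(6, Mul(Rational(-2, 3), Pow(-119, 2)), Mul(Rational(-1, 3), 124))) = Add(-3641, Add(6, Mul(Rational(-2, 3), 14161), Rational(-124, 3))) = Add(-3641, Add(6, Rational(-28322, 3), Rational(-124, 3))) = Add(-3641, -9476) = -13117)
Add(Function('l')(-154, Function('W')(-8)), Mul(-1, h)) = Add(Add(-154, Mul(-102, -4)), Mul(-1, -13117)) = Add(Add(-154, 408), 13117) = Add(254, 13117) = 13371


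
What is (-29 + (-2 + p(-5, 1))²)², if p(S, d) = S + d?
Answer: 49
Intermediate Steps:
(-29 + (-2 + p(-5, 1))²)² = (-29 + (-2 + (-5 + 1))²)² = (-29 + (-2 - 4)²)² = (-29 + (-6)²)² = (-29 + 36)² = 7² = 49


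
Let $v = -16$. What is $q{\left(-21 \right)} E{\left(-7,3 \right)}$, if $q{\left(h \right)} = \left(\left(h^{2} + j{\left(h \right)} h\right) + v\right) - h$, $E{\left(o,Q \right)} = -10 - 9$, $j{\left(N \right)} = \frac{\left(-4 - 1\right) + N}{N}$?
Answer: $-7980$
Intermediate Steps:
$j{\left(N \right)} = \frac{-5 + N}{N}$
$E{\left(o,Q \right)} = -19$
$q{\left(h \right)} = -21 + h^{2}$ ($q{\left(h \right)} = \left(\left(h^{2} + \frac{-5 + h}{h} h\right) - 16\right) - h = \left(\left(h^{2} + \left(-5 + h\right)\right) - 16\right) - h = \left(\left(-5 + h + h^{2}\right) - 16\right) - h = \left(-21 + h + h^{2}\right) - h = -21 + h^{2}$)
$q{\left(-21 \right)} E{\left(-7,3 \right)} = \left(-21 + \left(-21\right)^{2}\right) \left(-19\right) = \left(-21 + 441\right) \left(-19\right) = 420 \left(-19\right) = -7980$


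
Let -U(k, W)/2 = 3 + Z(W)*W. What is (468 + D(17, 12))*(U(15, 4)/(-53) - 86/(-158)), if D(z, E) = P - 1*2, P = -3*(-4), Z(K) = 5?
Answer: 2826414/4187 ≈ 675.04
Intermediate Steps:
U(k, W) = -6 - 10*W (U(k, W) = -2*(3 + 5*W) = -6 - 10*W)
P = 12
D(z, E) = 10 (D(z, E) = 12 - 1*2 = 12 - 2 = 10)
(468 + D(17, 12))*(U(15, 4)/(-53) - 86/(-158)) = (468 + 10)*((-6 - 10*4)/(-53) - 86/(-158)) = 478*((-6 - 40)*(-1/53) - 86*(-1/158)) = 478*(-46*(-1/53) + 43/79) = 478*(46/53 + 43/79) = 478*(5913/4187) = 2826414/4187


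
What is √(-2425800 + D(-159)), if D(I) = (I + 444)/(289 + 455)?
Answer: I*√37299094910/124 ≈ 1557.5*I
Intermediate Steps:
D(I) = 37/62 + I/744 (D(I) = (444 + I)/744 = (444 + I)*(1/744) = 37/62 + I/744)
√(-2425800 + D(-159)) = √(-2425800 + (37/62 + (1/744)*(-159))) = √(-2425800 + (37/62 - 53/248)) = √(-2425800 + 95/248) = √(-601598305/248) = I*√37299094910/124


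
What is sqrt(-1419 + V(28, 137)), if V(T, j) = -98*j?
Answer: I*sqrt(14845) ≈ 121.84*I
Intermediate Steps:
sqrt(-1419 + V(28, 137)) = sqrt(-1419 - 98*137) = sqrt(-1419 - 13426) = sqrt(-14845) = I*sqrt(14845)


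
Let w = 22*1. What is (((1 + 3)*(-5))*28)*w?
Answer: -12320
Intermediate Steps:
w = 22
(((1 + 3)*(-5))*28)*w = (((1 + 3)*(-5))*28)*22 = ((4*(-5))*28)*22 = -20*28*22 = -560*22 = -12320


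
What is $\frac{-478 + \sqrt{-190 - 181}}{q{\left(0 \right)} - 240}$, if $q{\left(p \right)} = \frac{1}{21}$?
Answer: $\frac{10038}{5039} - \frac{21 i \sqrt{371}}{5039} \approx 1.9921 - 0.080272 i$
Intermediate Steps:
$q{\left(p \right)} = \frac{1}{21}$
$\frac{-478 + \sqrt{-190 - 181}}{q{\left(0 \right)} - 240} = \frac{-478 + \sqrt{-190 - 181}}{\frac{1}{21} - 240} = \frac{-478 + \sqrt{-371}}{- \frac{5039}{21}} = \left(-478 + i \sqrt{371}\right) \left(- \frac{21}{5039}\right) = \frac{10038}{5039} - \frac{21 i \sqrt{371}}{5039}$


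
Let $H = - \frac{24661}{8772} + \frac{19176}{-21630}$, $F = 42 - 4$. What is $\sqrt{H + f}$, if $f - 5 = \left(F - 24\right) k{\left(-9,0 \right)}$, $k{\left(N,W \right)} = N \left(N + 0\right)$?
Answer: $\frac{\sqrt{283830617728564095}}{15811530} \approx 33.694$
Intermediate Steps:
$k{\left(N,W \right)} = N^{2}$ ($k{\left(N,W \right)} = N N = N^{2}$)
$F = 38$
$H = - \frac{116938217}{31623060}$ ($H = \left(-24661\right) \frac{1}{8772} + 19176 \left(- \frac{1}{21630}\right) = - \frac{24661}{8772} - \frac{3196}{3605} = - \frac{116938217}{31623060} \approx -3.6979$)
$f = 1139$ ($f = 5 + \left(38 - 24\right) \left(-9\right)^{2} = 5 + 14 \cdot 81 = 5 + 1134 = 1139$)
$\sqrt{H + f} = \sqrt{- \frac{116938217}{31623060} + 1139} = \sqrt{\frac{35901727123}{31623060}} = \frac{\sqrt{283830617728564095}}{15811530}$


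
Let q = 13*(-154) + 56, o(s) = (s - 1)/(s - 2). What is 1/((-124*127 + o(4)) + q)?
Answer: -2/35385 ≈ -5.6521e-5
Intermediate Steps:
o(s) = (-1 + s)/(-2 + s)
q = -1946 (q = -2002 + 56 = -1946)
1/((-124*127 + o(4)) + q) = 1/((-124*127 + (-1 + 4)/(-2 + 4)) - 1946) = 1/((-15748 + 3/2) - 1946) = 1/(-31493/2 - 1946) = 1/(-35385/2) = -2/35385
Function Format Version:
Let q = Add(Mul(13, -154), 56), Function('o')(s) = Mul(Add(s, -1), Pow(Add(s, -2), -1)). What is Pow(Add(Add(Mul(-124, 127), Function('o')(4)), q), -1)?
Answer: Rational(-2, 35385) ≈ -5.6521e-5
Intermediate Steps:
Function('o')(s) = Mul(Pow(Add(-2, s), -1), Add(-1, s)) (Function('o')(s) = Mul(Add(-1, s), Pow(Add(-2, s), -1)) = Mul(Pow(Add(-2, s), -1), Add(-1, s)))
q = -1946 (q = Add(-2002, 56) = -1946)
Pow(Add(Add(Mul(-124, 127), Function('o')(4)), q), -1) = Pow(Add(Add(Mul(-124, 127), Mul(Pow(Add(-2, 4), -1), Add(-1, 4))), -1946), -1) = Pow(Add(Add(-15748, Mul(Pow(2, -1), 3)), -1946), -1) = Pow(Add(Add(-15748, Mul(Rational(1, 2), 3)), -1946), -1) = Pow(Add(Add(-15748, Rational(3, 2)), -1946), -1) = Pow(Add(Rational(-31493, 2), -1946), -1) = Pow(Rational(-35385, 2), -1) = Rational(-2, 35385)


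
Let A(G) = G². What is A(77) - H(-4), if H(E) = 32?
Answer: 5897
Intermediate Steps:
A(77) - H(-4) = 77² - 1*32 = 5929 - 32 = 5897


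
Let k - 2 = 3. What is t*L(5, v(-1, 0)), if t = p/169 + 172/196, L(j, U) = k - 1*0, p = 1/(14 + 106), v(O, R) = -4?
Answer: 872089/198744 ≈ 4.3880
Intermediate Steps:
k = 5 (k = 2 + 3 = 5)
p = 1/120 ≈ 0.0083333
L(j, U) = 5 (L(j, U) = 5 - 1*0 = 5 + 0 = 5)
t = 872089/993720 (t = (1/120)/169 + 172/196 = (1/120)*(1/169) + 172*(1/196) = 1/20280 + 43/49 = 872089/993720 ≈ 0.87760)
t*L(5, v(-1, 0)) = (872089/993720)*5 = 872089/198744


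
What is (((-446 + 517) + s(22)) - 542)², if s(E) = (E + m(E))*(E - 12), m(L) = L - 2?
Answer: 2601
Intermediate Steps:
m(L) = -2 + L
s(E) = (-12 + E)*(-2 + 2*E) (s(E) = (E + (-2 + E))*(E - 12) = (-2 + 2*E)*(-12 + E) = (-12 + E)*(-2 + 2*E))
(((-446 + 517) + s(22)) - 542)² = (((-446 + 517) + (24 - 26*22 + 2*22²)) - 542)² = ((71 + (24 - 572 + 2*484)) - 542)² = ((71 + (24 - 572 + 968)) - 542)² = ((71 + 420) - 542)² = (491 - 542)² = (-51)² = 2601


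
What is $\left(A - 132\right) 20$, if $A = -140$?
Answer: $-5440$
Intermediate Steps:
$\left(A - 132\right) 20 = \left(-140 - 132\right) 20 = \left(-272\right) 20 = -5440$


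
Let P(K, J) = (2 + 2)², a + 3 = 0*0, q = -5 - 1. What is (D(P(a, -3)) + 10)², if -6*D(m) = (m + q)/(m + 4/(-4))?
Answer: 7921/81 ≈ 97.790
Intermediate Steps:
q = -6
a = -3 (a = -3 + 0*0 = -3 + 0 = -3)
P(K, J) = 16 (P(K, J) = 4² = 16)
D(m) = -(-6 + m)/(6*(-1 + m)) (D(m) = -(m - 6)/(6*(m + 4/(-4))) = -(-6 + m)/(6*(m + 4*(-¼))) = -(-6 + m)/(6*(m - 1)) = -(-6 + m)/(6*(-1 + m)))
(D(P(a, -3)) + 10)² = ((6 - 1*16)/(6*(-1 + 16)) + 10)² = ((⅙)*(6 - 16)/15 + 10)² = ((⅙)*(1/15)*(-10) + 10)² = (-⅑ + 10)² = (89/9)² = 7921/81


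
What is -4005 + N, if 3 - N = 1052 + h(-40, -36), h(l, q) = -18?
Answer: -5036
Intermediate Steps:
N = -1031 (N = 3 - (1052 - 18) = 3 - 1*1034 = 3 - 1034 = -1031)
-4005 + N = -4005 - 1031 = -5036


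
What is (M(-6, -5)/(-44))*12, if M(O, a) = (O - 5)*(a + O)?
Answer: -33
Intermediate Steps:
M(O, a) = (-5 + O)*(O + a)
(M(-6, -5)/(-44))*12 = (((-6)² - 5*(-6) - 5*(-5) - 6*(-5))/(-44))*12 = -(36 + 30 + 25 + 30)/44*12 = -1/44*121*12 = -11/4*12 = -33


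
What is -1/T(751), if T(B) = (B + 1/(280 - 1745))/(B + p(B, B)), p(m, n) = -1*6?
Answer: -1091425/1100214 ≈ -0.99201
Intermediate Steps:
p(m, n) = -6
T(B) = (-1/1465 + B)/(-6 + B) (T(B) = (B + 1/(280 - 1745))/(B - 6) = (B + 1/(-1465))/(-6 + B) = (B - 1/1465)/(-6 + B) = (-1/1465 + B)/(-6 + B))
-1/T(751) = -1/((-1/1465 + 751)/(-6 + 751)) = -1/((1100214/1465)/745) = -1/((1/745)*(1100214/1465)) = -1/1100214/1091425 = -1*1091425/1100214 = -1091425/1100214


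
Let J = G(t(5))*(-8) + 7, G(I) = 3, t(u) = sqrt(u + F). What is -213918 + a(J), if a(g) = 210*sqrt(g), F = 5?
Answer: -213918 + 210*I*sqrt(17) ≈ -2.1392e+5 + 865.85*I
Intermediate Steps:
t(u) = sqrt(5 + u) (t(u) = sqrt(u + 5) = sqrt(5 + u))
J = -17 (J = 3*(-8) + 7 = -24 + 7 = -17)
-213918 + a(J) = -213918 + 210*sqrt(-17) = -213918 + 210*(I*sqrt(17)) = -213918 + 210*I*sqrt(17)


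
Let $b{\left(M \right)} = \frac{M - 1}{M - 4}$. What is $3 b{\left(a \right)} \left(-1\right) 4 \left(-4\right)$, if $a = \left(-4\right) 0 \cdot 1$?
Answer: $12$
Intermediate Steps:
$a = 0$ ($a = 0 \cdot 1 = 0$)
$b{\left(M \right)} = \frac{-1 + M}{-4 + M}$
$3 b{\left(a \right)} \left(-1\right) 4 \left(-4\right) = 3 \frac{-1 + 0}{-4 + 0} \left(-1\right) 4 \left(-4\right) = 3 \frac{1}{-4} \left(-1\right) \left(-1\right) 4 \left(-4\right) = 3 \left(- \frac{1}{4}\right) \left(-1\right) \left(-1\right) 4 \left(-4\right) = 3 \cdot \frac{1}{4} \left(-1\right) 4 \left(-4\right) = 3 \left(\left(- \frac{1}{4}\right) 4\right) \left(-4\right) = 3 \left(-1\right) \left(-4\right) = \left(-3\right) \left(-4\right) = 12$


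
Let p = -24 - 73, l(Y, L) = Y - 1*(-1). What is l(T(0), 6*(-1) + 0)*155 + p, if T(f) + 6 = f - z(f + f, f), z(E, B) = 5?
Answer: -1647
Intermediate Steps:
T(f) = -11 + f (T(f) = -6 + (f - 1*5) = -6 + (f - 5) = -6 + (-5 + f) = -11 + f)
l(Y, L) = 1 + Y (l(Y, L) = Y + 1 = 1 + Y)
p = -97
l(T(0), 6*(-1) + 0)*155 + p = (1 + (-11 + 0))*155 - 97 = (1 - 11)*155 - 97 = -10*155 - 97 = -1550 - 97 = -1647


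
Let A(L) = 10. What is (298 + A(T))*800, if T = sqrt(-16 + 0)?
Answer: 246400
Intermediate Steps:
T = 4*I (T = sqrt(-16) = 4*I ≈ 4.0*I)
(298 + A(T))*800 = (298 + 10)*800 = 308*800 = 246400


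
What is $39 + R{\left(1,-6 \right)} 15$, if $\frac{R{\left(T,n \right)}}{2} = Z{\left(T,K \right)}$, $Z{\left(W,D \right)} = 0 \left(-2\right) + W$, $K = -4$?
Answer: $69$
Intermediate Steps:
$Z{\left(W,D \right)} = W$ ($Z{\left(W,D \right)} = 0 + W = W$)
$R{\left(T,n \right)} = 2 T$
$39 + R{\left(1,-6 \right)} 15 = 39 + 2 \cdot 1 \cdot 15 = 39 + 2 \cdot 15 = 39 + 30 = 69$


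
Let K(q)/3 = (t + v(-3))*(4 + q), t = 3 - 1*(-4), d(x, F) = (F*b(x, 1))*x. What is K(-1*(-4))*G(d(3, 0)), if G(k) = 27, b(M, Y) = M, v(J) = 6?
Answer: 8424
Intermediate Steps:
d(x, F) = F*x² (d(x, F) = (F*x)*x = F*x²)
t = 7 (t = 3 + 4 = 7)
K(q) = 156 + 39*q (K(q) = 3*((7 + 6)*(4 + q)) = 3*(13*(4 + q)) = 3*(52 + 13*q) = 156 + 39*q)
K(-1*(-4))*G(d(3, 0)) = (156 + 39*(-1*(-4)))*27 = (156 + 39*4)*27 = (156 + 156)*27 = 312*27 = 8424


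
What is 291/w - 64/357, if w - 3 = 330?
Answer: 9175/13209 ≈ 0.69460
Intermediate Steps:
w = 333 (w = 3 + 330 = 333)
291/w - 64/357 = 291/333 - 64/357 = 291*(1/333) - 64*1/357 = 97/111 - 64/357 = 9175/13209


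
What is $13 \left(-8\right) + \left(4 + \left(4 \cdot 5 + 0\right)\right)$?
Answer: $-80$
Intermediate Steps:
$13 \left(-8\right) + \left(4 + \left(4 \cdot 5 + 0\right)\right) = -104 + \left(4 + \left(20 + 0\right)\right) = -104 + \left(4 + 20\right) = -104 + 24 = -80$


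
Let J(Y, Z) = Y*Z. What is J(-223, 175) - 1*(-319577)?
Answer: 280552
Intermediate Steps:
J(-223, 175) - 1*(-319577) = -223*175 - 1*(-319577) = -39025 + 319577 = 280552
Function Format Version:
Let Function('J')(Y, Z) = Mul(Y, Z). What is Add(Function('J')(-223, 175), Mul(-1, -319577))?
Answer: 280552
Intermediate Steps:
Add(Function('J')(-223, 175), Mul(-1, -319577)) = Add(Mul(-223, 175), Mul(-1, -319577)) = Add(-39025, 319577) = 280552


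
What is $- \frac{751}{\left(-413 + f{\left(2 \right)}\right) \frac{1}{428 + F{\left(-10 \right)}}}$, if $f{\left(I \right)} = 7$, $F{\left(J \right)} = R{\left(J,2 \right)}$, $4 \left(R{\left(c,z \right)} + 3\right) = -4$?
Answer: $\frac{159212}{203} \approx 784.3$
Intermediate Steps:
$R{\left(c,z \right)} = -4$ ($R{\left(c,z \right)} = -3 + \frac{1}{4} \left(-4\right) = -3 - 1 = -4$)
$F{\left(J \right)} = -4$
$- \frac{751}{\left(-413 + f{\left(2 \right)}\right) \frac{1}{428 + F{\left(-10 \right)}}} = - \frac{751}{\left(-413 + 7\right) \frac{1}{428 - 4}} = - \frac{751}{\left(-406\right) \frac{1}{424}} = - \frac{751}{- \frac{203}{212}} = \left(-751\right) \left(- \frac{212}{203}\right) = \frac{159212}{203}$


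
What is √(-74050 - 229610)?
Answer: 6*I*√8435 ≈ 551.05*I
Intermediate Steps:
√(-74050 - 229610) = √(-303660) = 6*I*√8435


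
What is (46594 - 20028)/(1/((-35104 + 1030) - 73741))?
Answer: -2864213290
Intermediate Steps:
(46594 - 20028)/(1/((-35104 + 1030) - 73741)) = 26566/(1/(-34074 - 73741)) = 26566/(1/(-107815)) = 26566/(-1/107815) = 26566*(-107815) = -2864213290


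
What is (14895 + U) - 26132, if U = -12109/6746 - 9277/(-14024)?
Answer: -531596888611/47302952 ≈ -11238.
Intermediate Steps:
U = -53616987/47302952 (U = -12109*1/6746 - 9277*(-1/14024) = -12109/6746 + 9277/14024 = -53616987/47302952 ≈ -1.1335)
(14895 + U) - 26132 = (14895 - 53616987/47302952) - 26132 = 704523853053/47302952 - 26132 = -531596888611/47302952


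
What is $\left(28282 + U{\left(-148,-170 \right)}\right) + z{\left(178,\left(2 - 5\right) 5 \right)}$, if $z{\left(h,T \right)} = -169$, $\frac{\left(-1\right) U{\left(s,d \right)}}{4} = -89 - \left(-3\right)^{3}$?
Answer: $28361$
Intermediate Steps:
$U{\left(s,d \right)} = 248$ ($U{\left(s,d \right)} = - 4 \left(-89 - \left(-3\right)^{3}\right) = - 4 \left(-89 - -27\right) = - 4 \left(-89 + 27\right) = \left(-4\right) \left(-62\right) = 248$)
$\left(28282 + U{\left(-148,-170 \right)}\right) + z{\left(178,\left(2 - 5\right) 5 \right)} = \left(28282 + 248\right) - 169 = 28530 - 169 = 28361$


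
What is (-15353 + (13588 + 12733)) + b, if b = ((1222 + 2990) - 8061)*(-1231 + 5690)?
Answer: -17151723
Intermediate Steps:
b = -17162691 (b = (4212 - 8061)*4459 = -3849*4459 = -17162691)
(-15353 + (13588 + 12733)) + b = (-15353 + (13588 + 12733)) - 17162691 = (-15353 + 26321) - 17162691 = 10968 - 17162691 = -17151723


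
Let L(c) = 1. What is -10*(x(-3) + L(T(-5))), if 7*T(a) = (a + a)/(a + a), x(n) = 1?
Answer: -20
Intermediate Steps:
T(a) = 1/7 (T(a) = ((a + a)/(a + a))/7 = ((2*a)/((2*a)))/7 = ((2*a)*(1/(2*a)))/7 = (1/7)*1 = 1/7)
-10*(x(-3) + L(T(-5))) = -10*(1 + 1) = -10*2 = -20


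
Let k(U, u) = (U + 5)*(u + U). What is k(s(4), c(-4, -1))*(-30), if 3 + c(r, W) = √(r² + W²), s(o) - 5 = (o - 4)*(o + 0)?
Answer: -600 - 300*√17 ≈ -1836.9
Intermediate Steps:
s(o) = 5 + o*(-4 + o) (s(o) = 5 + (o - 4)*(o + 0) = 5 + (-4 + o)*o = 5 + o*(-4 + o))
c(r, W) = -3 + √(W² + r²) (c(r, W) = -3 + √(r² + W²) = -3 + √(W² + r²))
k(U, u) = (5 + U)*(U + u)
k(s(4), c(-4, -1))*(-30) = ((5 + 4² - 4*4)² + 5*(5 + 4² - 4*4) + 5*(-3 + √((-1)² + (-4)²)) + (5 + 4² - 4*4)*(-3 + √((-1)² + (-4)²)))*(-30) = ((5 + 16 - 16)² + 5*(5 + 16 - 16) + 5*(-3 + √(1 + 16)) + (5 + 16 - 16)*(-3 + √(1 + 16)))*(-30) = (5² + 5*5 + 5*(-3 + √17) + 5*(-3 + √17))*(-30) = (25 + 25 + (-15 + 5*√17) + (-15 + 5*√17))*(-30) = (20 + 10*√17)*(-30) = -600 - 300*√17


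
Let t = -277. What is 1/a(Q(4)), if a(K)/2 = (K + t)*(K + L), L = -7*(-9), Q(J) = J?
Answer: -1/36582 ≈ -2.7336e-5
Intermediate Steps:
L = 63
a(K) = 2*(-277 + K)*(63 + K) (a(K) = 2*((K - 277)*(K + 63)) = 2*((-277 + K)*(63 + K)) = 2*(-277 + K)*(63 + K))
1/a(Q(4)) = 1/(-34902 - 428*4 + 2*4²) = 1/(-34902 - 1712 + 2*16) = 1/(-34902 - 1712 + 32) = 1/(-36582) = -1/36582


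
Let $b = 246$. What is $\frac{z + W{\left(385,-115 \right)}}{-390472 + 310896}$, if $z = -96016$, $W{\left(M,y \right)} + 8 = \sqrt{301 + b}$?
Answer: $\frac{12003}{9947} - \frac{\sqrt{547}}{79576} \approx 1.2064$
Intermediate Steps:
$W{\left(M,y \right)} = -8 + \sqrt{547}$ ($W{\left(M,y \right)} = -8 + \sqrt{301 + 246} = -8 + \sqrt{547}$)
$\frac{z + W{\left(385,-115 \right)}}{-390472 + 310896} = \frac{-96016 - \left(8 - \sqrt{547}\right)}{-390472 + 310896} = \frac{-96024 + \sqrt{547}}{-79576} = \left(-96024 + \sqrt{547}\right) \left(- \frac{1}{79576}\right) = \frac{12003}{9947} - \frac{\sqrt{547}}{79576}$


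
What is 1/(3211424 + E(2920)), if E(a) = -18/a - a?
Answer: 1460/4684415831 ≈ 3.1167e-7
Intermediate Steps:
E(a) = -a - 18/a
1/(3211424 + E(2920)) = 1/(3211424 + (-1*2920 - 18/2920)) = 1/(3211424 + (-2920 - 18*1/2920)) = 1/(3211424 + (-2920 - 9/1460)) = 1/(3211424 - 4263209/1460) = 1/(4684415831/1460) = 1460/4684415831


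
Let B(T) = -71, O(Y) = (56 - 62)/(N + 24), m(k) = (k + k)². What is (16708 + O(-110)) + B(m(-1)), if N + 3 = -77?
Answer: 465839/28 ≈ 16637.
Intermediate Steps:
N = -80 (N = -3 - 77 = -80)
m(k) = 4*k² (m(k) = (2*k)² = 4*k²)
O(Y) = 3/28 (O(Y) = (56 - 62)/(-80 + 24) = -6/(-56) = -6*(-1/56) = 3/28)
(16708 + O(-110)) + B(m(-1)) = (16708 + 3/28) - 71 = 467827/28 - 71 = 465839/28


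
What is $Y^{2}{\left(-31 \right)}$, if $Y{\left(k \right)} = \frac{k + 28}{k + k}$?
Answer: $\frac{9}{3844} \approx 0.0023413$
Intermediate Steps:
$Y{\left(k \right)} = \frac{28 + k}{2 k}$
$Y^{2}{\left(-31 \right)} = \left(\frac{28 - 31}{2 \left(-31\right)}\right)^{2} = \left(\frac{1}{2} \left(- \frac{1}{31}\right) \left(-3\right)\right)^{2} = \left(\frac{3}{62}\right)^{2} = \frac{9}{3844}$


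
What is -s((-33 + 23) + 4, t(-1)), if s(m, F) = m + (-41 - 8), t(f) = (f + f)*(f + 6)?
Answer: 55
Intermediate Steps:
t(f) = 2*f*(6 + f) (t(f) = (2*f)*(6 + f) = 2*f*(6 + f))
s(m, F) = -49 + m (s(m, F) = m - 49 = -49 + m)
-s((-33 + 23) + 4, t(-1)) = -(-49 + ((-33 + 23) + 4)) = -(-49 + (-10 + 4)) = -(-49 - 6) = -1*(-55) = 55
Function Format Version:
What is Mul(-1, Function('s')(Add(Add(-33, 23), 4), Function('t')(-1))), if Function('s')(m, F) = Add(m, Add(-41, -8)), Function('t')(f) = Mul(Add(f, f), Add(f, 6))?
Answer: 55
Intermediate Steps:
Function('t')(f) = Mul(2, f, Add(6, f)) (Function('t')(f) = Mul(Mul(2, f), Add(6, f)) = Mul(2, f, Add(6, f)))
Function('s')(m, F) = Add(-49, m) (Function('s')(m, F) = Add(m, -49) = Add(-49, m))
Mul(-1, Function('s')(Add(Add(-33, 23), 4), Function('t')(-1))) = Mul(-1, Add(-49, Add(Add(-33, 23), 4))) = Mul(-1, Add(-49, Add(-10, 4))) = Mul(-1, Add(-49, -6)) = Mul(-1, -55) = 55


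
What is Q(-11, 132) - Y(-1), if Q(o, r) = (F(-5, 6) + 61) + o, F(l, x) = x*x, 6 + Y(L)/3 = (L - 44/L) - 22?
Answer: 41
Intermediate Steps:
Y(L) = -84 - 132/L + 3*L (Y(L) = -18 + 3*((L - 44/L) - 22) = -18 + 3*(-22 + L - 44/L) = -18 + (-66 - 132/L + 3*L) = -84 - 132/L + 3*L)
F(l, x) = x²
Q(o, r) = 97 + o (Q(o, r) = (6² + 61) + o = (36 + 61) + o = 97 + o)
Q(-11, 132) - Y(-1) = (97 - 11) - (-84 - 132/(-1) + 3*(-1)) = 86 - (-84 - 132*(-1) - 3) = 86 - (-84 + 132 - 3) = 86 - 1*45 = 86 - 45 = 41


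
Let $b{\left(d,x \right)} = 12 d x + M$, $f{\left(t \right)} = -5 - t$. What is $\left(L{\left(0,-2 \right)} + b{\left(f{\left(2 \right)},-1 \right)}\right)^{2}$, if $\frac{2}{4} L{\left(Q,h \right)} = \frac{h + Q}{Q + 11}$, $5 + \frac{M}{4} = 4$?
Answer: $\frac{767376}{121} \approx 6342.0$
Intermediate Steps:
$M = -4$ ($M = -20 + 4 \cdot 4 = -20 + 16 = -4$)
$L{\left(Q,h \right)} = \frac{2 \left(Q + h\right)}{11 + Q}$ ($L{\left(Q,h \right)} = 2 \frac{h + Q}{Q + 11} = 2 \frac{Q + h}{11 + Q} = \frac{2 \left(Q + h\right)}{11 + Q}$)
$b{\left(d,x \right)} = -4 + 12 d x$ ($b{\left(d,x \right)} = 12 d x - 4 = -4 + 12 d x$)
$\left(L{\left(0,-2 \right)} + b{\left(f{\left(2 \right)},-1 \right)}\right)^{2} = \left(\frac{2 \left(0 - 2\right)}{11 + 0} - \left(4 - 12 \left(-5 - 2\right) \left(-1\right)\right)\right)^{2} = \left(2 \cdot \frac{1}{11} \left(-2\right) - \left(4 - 12 \left(-5 - 2\right) \left(-1\right)\right)\right)^{2} = \left(2 \cdot \frac{1}{11} \left(-2\right) - \left(4 + 84 \left(-1\right)\right)\right)^{2} = \left(- \frac{4}{11} + \left(-4 + 84\right)\right)^{2} = \left(- \frac{4}{11} + 80\right)^{2} = \left(\frac{876}{11}\right)^{2} = \frac{767376}{121}$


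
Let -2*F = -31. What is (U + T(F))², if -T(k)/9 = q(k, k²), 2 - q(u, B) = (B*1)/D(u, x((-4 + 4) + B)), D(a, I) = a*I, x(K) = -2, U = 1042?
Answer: 14569489/16 ≈ 9.1059e+5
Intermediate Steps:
D(a, I) = I*a
q(u, B) = 2 + B/(2*u) (q(u, B) = 2 - B*1/((-2*u)) = 2 - B*(-1/(2*u)) = 2 - (-1)*B/(2*u) = 2 + B/(2*u))
F = 31/2 (F = -½*(-31) = 31/2 ≈ 15.500)
T(k) = -18 - 9*k/2 (T(k) = -9*(2 + k²/(2*k)) = -9*(2 + k/2) = -18 - 9*k/2)
(U + T(F))² = (1042 + (-18 - 9/2*31/2))² = (1042 + (-18 - 279/4))² = (1042 - 351/4)² = (3817/4)² = 14569489/16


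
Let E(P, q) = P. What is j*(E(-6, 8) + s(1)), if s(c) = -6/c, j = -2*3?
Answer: 72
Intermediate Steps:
j = -6
j*(E(-6, 8) + s(1)) = -6*(-6 - 6/1) = -6*(-6 - 6*1) = -6*(-6 - 6) = -6*(-12) = 72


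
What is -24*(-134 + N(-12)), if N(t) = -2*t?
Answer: 2640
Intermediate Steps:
-24*(-134 + N(-12)) = -24*(-134 - 2*(-12)) = -24*(-134 + 24) = -24*(-110) = 2640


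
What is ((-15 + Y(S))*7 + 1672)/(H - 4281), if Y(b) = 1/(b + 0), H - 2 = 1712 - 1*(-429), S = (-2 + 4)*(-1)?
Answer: -3127/4276 ≈ -0.73129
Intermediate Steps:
S = -2 (S = 2*(-1) = -2)
H = 2143 (H = 2 + (1712 - 1*(-429)) = 2 + (1712 + 429) = 2 + 2141 = 2143)
Y(b) = 1/b
((-15 + Y(S))*7 + 1672)/(H - 4281) = ((-15 + 1/(-2))*7 + 1672)/(2143 - 4281) = ((-15 - 1/2)*7 + 1672)/(-2138) = (-31/2*7 + 1672)*(-1/2138) = (-217/2 + 1672)*(-1/2138) = (3127/2)*(-1/2138) = -3127/4276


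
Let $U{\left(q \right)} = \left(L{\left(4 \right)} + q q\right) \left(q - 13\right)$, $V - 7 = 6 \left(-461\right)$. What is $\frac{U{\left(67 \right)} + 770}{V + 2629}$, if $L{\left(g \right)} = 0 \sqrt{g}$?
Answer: $- \frac{121588}{65} \approx -1870.6$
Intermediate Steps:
$V = -2759$ ($V = 7 + 6 \left(-461\right) = 7 - 2766 = -2759$)
$L{\left(g \right)} = 0$
$U{\left(q \right)} = q^{2} \left(-13 + q\right)$ ($U{\left(q \right)} = \left(0 + q q\right) \left(q - 13\right) = \left(0 + q^{2}\right) \left(-13 + q\right) = q^{2} \left(-13 + q\right)$)
$\frac{U{\left(67 \right)} + 770}{V + 2629} = \frac{67^{2} \left(-13 + 67\right) + 770}{-2759 + 2629} = \frac{4489 \cdot 54 + 770}{-130} = \left(242406 + 770\right) \left(- \frac{1}{130}\right) = 243176 \left(- \frac{1}{130}\right) = - \frac{121588}{65}$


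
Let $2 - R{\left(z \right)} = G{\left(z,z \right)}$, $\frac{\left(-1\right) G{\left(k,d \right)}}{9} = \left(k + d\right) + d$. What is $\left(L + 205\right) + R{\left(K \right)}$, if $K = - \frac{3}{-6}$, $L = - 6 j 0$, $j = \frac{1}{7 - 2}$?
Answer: $\frac{441}{2} \approx 220.5$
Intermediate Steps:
$G{\left(k,d \right)} = - 18 d - 9 k$ ($G{\left(k,d \right)} = - 9 \left(\left(k + d\right) + d\right) = - 9 \left(\left(d + k\right) + d\right) = - 9 \left(k + 2 d\right) = - 18 d - 9 k$)
$j = \frac{1}{5} \approx 0.2$
$L = 0$ ($L = \left(-6\right) \frac{1}{5} \cdot 0 = \left(- \frac{6}{5}\right) 0 = 0$)
$K = \frac{1}{2}$ ($K = \left(-3\right) \left(- \frac{1}{6}\right) = \frac{1}{2} \approx 0.5$)
$R{\left(z \right)} = 2 + 27 z$ ($R{\left(z \right)} = 2 - \left(- 18 z - 9 z\right) = 2 - - 27 z = 2 + 27 z$)
$\left(L + 205\right) + R{\left(K \right)} = \left(0 + 205\right) + \left(2 + 27 \cdot \frac{1}{2}\right) = 205 + \left(2 + \frac{27}{2}\right) = 205 + \frac{31}{2} = \frac{441}{2}$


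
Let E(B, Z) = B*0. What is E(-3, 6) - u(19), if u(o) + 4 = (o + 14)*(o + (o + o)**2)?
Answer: -48275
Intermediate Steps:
E(B, Z) = 0
u(o) = -4 + (14 + o)*(o + 4*o**2) (u(o) = -4 + (o + 14)*(o + (o + o)**2) = -4 + (14 + o)*(o + (2*o)**2) = -4 + (14 + o)*(o + 4*o**2))
E(-3, 6) - u(19) = 0 - (-4 + 4*19**3 + 14*19 + 57*19**2) = 0 - (-4 + 4*6859 + 266 + 57*361) = 0 - (-4 + 27436 + 266 + 20577) = 0 - 1*48275 = 0 - 48275 = -48275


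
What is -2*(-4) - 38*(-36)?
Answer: 1376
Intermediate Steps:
-2*(-4) - 38*(-36) = 8 + 1368 = 1376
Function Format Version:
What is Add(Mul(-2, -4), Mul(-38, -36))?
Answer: 1376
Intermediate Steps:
Add(Mul(-2, -4), Mul(-38, -36)) = Add(8, 1368) = 1376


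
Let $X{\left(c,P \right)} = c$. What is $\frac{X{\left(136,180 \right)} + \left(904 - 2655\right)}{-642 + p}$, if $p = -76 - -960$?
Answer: $- \frac{1615}{242} \approx -6.6736$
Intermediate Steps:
$p = 884$ ($p = -76 + 960 = 884$)
$\frac{X{\left(136,180 \right)} + \left(904 - 2655\right)}{-642 + p} = \frac{136 + \left(904 - 2655\right)}{-642 + 884} = \frac{136 + \left(904 - 2655\right)}{242} = \left(136 - 1751\right) \frac{1}{242} = \left(-1615\right) \frac{1}{242} = - \frac{1615}{242}$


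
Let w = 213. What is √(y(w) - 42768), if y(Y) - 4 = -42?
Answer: I*√42806 ≈ 206.9*I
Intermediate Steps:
y(Y) = -38 (y(Y) = 4 - 42 = -38)
√(y(w) - 42768) = √(-38 - 42768) = √(-42806) = I*√42806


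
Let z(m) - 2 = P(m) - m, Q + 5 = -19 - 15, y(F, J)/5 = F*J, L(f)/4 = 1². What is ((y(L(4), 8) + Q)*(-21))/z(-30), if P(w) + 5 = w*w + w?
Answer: -847/299 ≈ -2.8328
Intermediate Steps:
L(f) = 4 (L(f) = 4*1² = 4*1 = 4)
P(w) = -5 + w + w² (P(w) = -5 + (w*w + w) = -5 + (w² + w) = -5 + (w + w²) = -5 + w + w²)
y(F, J) = 5*F*J (y(F, J) = 5*(F*J) = 5*F*J)
Q = -39 (Q = -5 + (-19 - 15) = -5 - 34 = -39)
z(m) = -3 + m² (z(m) = 2 + ((-5 + m + m²) - m) = 2 + (-5 + m²) = -3 + m²)
((y(L(4), 8) + Q)*(-21))/z(-30) = ((5*4*8 - 39)*(-21))/(-3 + (-30)²) = ((160 - 39)*(-21))/(-3 + 900) = (121*(-21))/897 = -2541*1/897 = -847/299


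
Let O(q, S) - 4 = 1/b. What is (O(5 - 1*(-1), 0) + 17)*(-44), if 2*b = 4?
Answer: -946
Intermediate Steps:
b = 2 (b = (½)*4 = 2)
O(q, S) = 9/2 (O(q, S) = 4 + 1/2 = 4 + ½ = 9/2)
(O(5 - 1*(-1), 0) + 17)*(-44) = (9/2 + 17)*(-44) = (43/2)*(-44) = -946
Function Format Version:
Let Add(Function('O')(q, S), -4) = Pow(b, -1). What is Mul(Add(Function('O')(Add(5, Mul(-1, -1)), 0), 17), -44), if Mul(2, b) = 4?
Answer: -946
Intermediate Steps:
b = 2 (b = Mul(Rational(1, 2), 4) = 2)
Function('O')(q, S) = Rational(9, 2) (Function('O')(q, S) = Add(4, Pow(2, -1)) = Add(4, Rational(1, 2)) = Rational(9, 2))
Mul(Add(Function('O')(Add(5, Mul(-1, -1)), 0), 17), -44) = Mul(Add(Rational(9, 2), 17), -44) = Mul(Rational(43, 2), -44) = -946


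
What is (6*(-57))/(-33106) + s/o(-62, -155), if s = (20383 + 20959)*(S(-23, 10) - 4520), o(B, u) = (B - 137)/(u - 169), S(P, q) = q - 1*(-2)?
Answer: -999532949728563/3294047 ≈ -3.0344e+8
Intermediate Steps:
S(P, q) = 2 + q (S(P, q) = q + 2 = 2 + q)
o(B, u) = (-137 + B)/(-169 + u)
s = -186369736 (s = (20383 + 20959)*((2 + 10) - 4520) = 41342*(12 - 4520) = 41342*(-4508) = -186369736)
(6*(-57))/(-33106) + s/o(-62, -155) = (6*(-57))/(-33106) - 186369736*(-169 - 155)/(-137 - 62) = -342*(-1/33106) - 186369736/(-199/(-324)) = 171/16553 - 186369736/((-1/324*(-199))) = 171/16553 - 186369736/199/324 = 171/16553 - 186369736*324/199 = 171/16553 - 60383794464/199 = -999532949728563/3294047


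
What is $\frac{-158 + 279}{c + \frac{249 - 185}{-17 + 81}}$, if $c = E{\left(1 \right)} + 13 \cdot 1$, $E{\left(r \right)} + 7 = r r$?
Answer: $\frac{121}{8} \approx 15.125$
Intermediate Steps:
$E{\left(r \right)} = -7 + r^{2}$ ($E{\left(r \right)} = -7 + r r = -7 + r^{2}$)
$c = 7$ ($c = \left(-7 + 1^{2}\right) + 13 \cdot 1 = \left(-7 + 1\right) + 13 = -6 + 13 = 7$)
$\frac{-158 + 279}{c + \frac{249 - 185}{-17 + 81}} = \frac{-158 + 279}{7 + \frac{249 - 185}{-17 + 81}} = \frac{121}{7 + \frac{64}{64}} = \frac{121}{7 + 64 \cdot \frac{1}{64}} = \frac{121}{7 + 1} = \frac{121}{8}$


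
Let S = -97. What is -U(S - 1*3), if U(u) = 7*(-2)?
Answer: 14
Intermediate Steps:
U(u) = -14
-U(S - 1*3) = -1*(-14) = 14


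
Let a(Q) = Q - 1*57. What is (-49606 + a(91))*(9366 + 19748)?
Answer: -1443239208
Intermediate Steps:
a(Q) = -57 + Q (a(Q) = Q - 57 = -57 + Q)
(-49606 + a(91))*(9366 + 19748) = (-49606 + (-57 + 91))*(9366 + 19748) = (-49606 + 34)*29114 = -49572*29114 = -1443239208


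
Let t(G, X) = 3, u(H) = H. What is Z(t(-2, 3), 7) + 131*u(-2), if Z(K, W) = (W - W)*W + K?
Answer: -259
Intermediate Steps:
Z(K, W) = K (Z(K, W) = 0*W + K = 0 + K = K)
Z(t(-2, 3), 7) + 131*u(-2) = 3 + 131*(-2) = 3 - 262 = -259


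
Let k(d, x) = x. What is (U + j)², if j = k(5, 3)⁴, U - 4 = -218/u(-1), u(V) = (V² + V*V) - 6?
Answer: 77841/4 ≈ 19460.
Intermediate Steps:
u(V) = -6 + 2*V² (u(V) = (V² + V²) - 6 = 2*V² - 6 = -6 + 2*V²)
U = 117/2 (U = 4 - 218/(-6 + 2*(-1)²) = 4 - 218/(-6 + 2*1) = 4 - 218/(-6 + 2) = 4 - 218/(-4) = 4 - 218*(-¼) = 4 + 109/2 = 117/2 ≈ 58.500)
j = 81 (j = 3⁴ = 81)
(U + j)² = (117/2 + 81)² = (279/2)² = 77841/4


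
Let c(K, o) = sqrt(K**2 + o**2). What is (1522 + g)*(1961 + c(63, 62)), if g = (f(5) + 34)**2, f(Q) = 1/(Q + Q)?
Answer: 526491241/100 + 268481*sqrt(7813)/100 ≈ 5.5022e+6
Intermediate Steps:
f(Q) = 1/(2*Q)
g = 116281/100 (g = ((1/2)/5 + 34)**2 = ((1/2)*(1/5) + 34)**2 = (1/10 + 34)**2 = (341/10)**2 = 116281/100 ≈ 1162.8)
(1522 + g)*(1961 + c(63, 62)) = (1522 + 116281/100)*(1961 + sqrt(63**2 + 62**2)) = 268481*(1961 + sqrt(3969 + 3844))/100 = 268481*(1961 + sqrt(7813))/100 = 526491241/100 + 268481*sqrt(7813)/100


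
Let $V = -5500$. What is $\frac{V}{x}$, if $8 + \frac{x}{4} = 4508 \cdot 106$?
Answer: $- \frac{25}{8688} \approx -0.0028775$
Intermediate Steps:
$x = 1911360$ ($x = -32 + 4 \cdot 4508 \cdot 106 = -32 + 4 \cdot 477848 = -32 + 1911392 = 1911360$)
$\frac{V}{x} = - \frac{5500}{1911360} = \left(-5500\right) \frac{1}{1911360} = - \frac{25}{8688}$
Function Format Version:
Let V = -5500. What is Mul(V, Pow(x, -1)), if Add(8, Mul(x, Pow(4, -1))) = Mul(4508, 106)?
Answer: Rational(-25, 8688) ≈ -0.0028775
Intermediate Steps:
x = 1911360 (x = Add(-32, Mul(4, Mul(4508, 106))) = Add(-32, Mul(4, 477848)) = Add(-32, 1911392) = 1911360)
Mul(V, Pow(x, -1)) = Mul(-5500, Pow(1911360, -1)) = Mul(-5500, Rational(1, 1911360)) = Rational(-25, 8688)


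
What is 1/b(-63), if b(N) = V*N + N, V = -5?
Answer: 1/252 ≈ 0.0039683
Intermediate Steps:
b(N) = -4*N (b(N) = -5*N + N = -4*N)
1/b(-63) = 1/(-4*(-63)) = 1/252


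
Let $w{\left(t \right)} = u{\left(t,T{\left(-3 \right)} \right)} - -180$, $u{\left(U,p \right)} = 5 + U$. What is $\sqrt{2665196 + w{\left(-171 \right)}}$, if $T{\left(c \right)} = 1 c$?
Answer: $\sqrt{2665210} \approx 1632.5$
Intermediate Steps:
$T{\left(c \right)} = c$
$w{\left(t \right)} = 185 + t$ ($w{\left(t \right)} = \left(5 + t\right) - -180 = \left(5 + t\right) + 180 = 185 + t$)
$\sqrt{2665196 + w{\left(-171 \right)}} = \sqrt{2665196 + \left(185 - 171\right)} = \sqrt{2665196 + 14} = \sqrt{2665210}$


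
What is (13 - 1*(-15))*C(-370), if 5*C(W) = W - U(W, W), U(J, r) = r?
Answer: 0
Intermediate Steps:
C(W) = 0 (C(W) = (W - W)/5 = (⅕)*0 = 0)
(13 - 1*(-15))*C(-370) = (13 - 1*(-15))*0 = (13 + 15)*0 = 28*0 = 0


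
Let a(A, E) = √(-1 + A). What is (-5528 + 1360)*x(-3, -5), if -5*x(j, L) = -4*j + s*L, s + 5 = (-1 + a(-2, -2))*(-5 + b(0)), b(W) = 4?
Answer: 133376/5 + 4168*I*√3 ≈ 26675.0 + 7219.2*I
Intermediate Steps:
s = -4 - I*√3 (s = -5 + (-1 + √(-1 - 2))*(-5 + 4) = -5 + (-1 + √(-3))*(-1) = -5 + (-1 + I*√3)*(-1) = -5 + (1 - I*√3) = -4 - I*√3 ≈ -4.0 - 1.732*I)
x(j, L) = 4*j/5 - L*(-4 - I*√3)/5 (x(j, L) = -(-4*j + (-4 - I*√3)*L)/5 = -(-4*j + L*(-4 - I*√3))/5 = 4*j/5 - L*(-4 - I*√3)/5)
(-5528 + 1360)*x(-3, -5) = (-5528 + 1360)*((⅘)*(-3) + (⅕)*(-5)*(4 + I*√3)) = -4168*(-12/5 + (-4 - I*√3)) = -4168*(-32/5 - I*√3) = 133376/5 + 4168*I*√3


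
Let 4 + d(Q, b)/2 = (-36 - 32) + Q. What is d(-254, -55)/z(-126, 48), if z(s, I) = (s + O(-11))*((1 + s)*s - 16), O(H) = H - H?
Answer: 163/495621 ≈ 0.00032888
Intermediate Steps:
d(Q, b) = -144 + 2*Q (d(Q, b) = -8 + 2*((-36 - 32) + Q) = -8 + 2*(-68 + Q) = -8 + (-136 + 2*Q) = -144 + 2*Q)
O(H) = 0
z(s, I) = s*(-16 + s*(1 + s)) (z(s, I) = (s + 0)*((1 + s)*s - 16) = s*(s*(1 + s) - 16) = s*(-16 + s*(1 + s)))
d(-254, -55)/z(-126, 48) = (-144 + 2*(-254))/((-126*(-16 - 126 + (-126)²))) = (-144 - 508)/((-126*(-16 - 126 + 15876))) = -652/((-126*15734)) = -652/(-1982484) = -652*(-1/1982484) = 163/495621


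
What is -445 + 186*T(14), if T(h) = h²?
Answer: 36011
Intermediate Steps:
-445 + 186*T(14) = -445 + 186*14² = -445 + 186*196 = -445 + 36456 = 36011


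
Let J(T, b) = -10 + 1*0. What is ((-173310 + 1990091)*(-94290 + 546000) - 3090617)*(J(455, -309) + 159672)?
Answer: 131027427374326166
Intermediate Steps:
J(T, b) = -10 (J(T, b) = -10 + 0 = -10)
((-173310 + 1990091)*(-94290 + 546000) - 3090617)*(J(455, -309) + 159672) = ((-173310 + 1990091)*(-94290 + 546000) - 3090617)*(-10 + 159672) = (1816781*451710 - 3090617)*159662 = (820658145510 - 3090617)*159662 = 820655054893*159662 = 131027427374326166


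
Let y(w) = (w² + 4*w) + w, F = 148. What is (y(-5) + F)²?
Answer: 21904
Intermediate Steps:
y(w) = w² + 5*w
(y(-5) + F)² = (-5*(5 - 5) + 148)² = (-5*0 + 148)² = (0 + 148)² = 148² = 21904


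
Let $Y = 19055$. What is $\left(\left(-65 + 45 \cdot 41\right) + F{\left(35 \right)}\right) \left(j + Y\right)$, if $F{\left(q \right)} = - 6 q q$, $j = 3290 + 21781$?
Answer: $-245781820$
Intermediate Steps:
$j = 25071$
$F{\left(q \right)} = - 6 q^{2}$
$\left(\left(-65 + 45 \cdot 41\right) + F{\left(35 \right)}\right) \left(j + Y\right) = \left(\left(-65 + 45 \cdot 41\right) - 6 \cdot 35^{2}\right) \left(25071 + 19055\right) = \left(\left(-65 + 1845\right) - 7350\right) 44126 = \left(1780 - 7350\right) 44126 = \left(-5570\right) 44126 = -245781820$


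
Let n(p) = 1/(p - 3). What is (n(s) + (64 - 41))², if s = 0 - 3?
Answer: 18769/36 ≈ 521.36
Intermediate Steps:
s = -3
n(p) = 1/(-3 + p)
(n(s) + (64 - 41))² = (1/(-3 - 3) + (64 - 41))² = (1/(-6) + 23)² = (-⅙ + 23)² = (137/6)² = 18769/36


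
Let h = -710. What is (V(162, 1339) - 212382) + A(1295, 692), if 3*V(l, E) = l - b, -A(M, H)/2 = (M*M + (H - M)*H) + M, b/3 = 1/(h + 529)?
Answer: -494929295/181 ≈ -2.7344e+6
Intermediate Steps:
b = -3/181 (b = 3/(-710 + 529) = 3/(-181) = 3*(-1/181) = -3/181 ≈ -0.016575)
A(M, H) = -2*M - 2*M**2 - 2*H*(H - M) (A(M, H) = -2*((M*M + (H - M)*H) + M) = -2*((M**2 + H*(H - M)) + M) = -2*(M + M**2 + H*(H - M)) = -2*M - 2*M**2 - 2*H*(H - M))
V(l, E) = 1/181 + l/3 (V(l, E) = (l - 1*(-3/181))/3 = (l + 3/181)/3 = (3/181 + l)/3 = 1/181 + l/3)
(V(162, 1339) - 212382) + A(1295, 692) = ((1/181 + (1/3)*162) - 212382) + (-2*1295 - 2*692**2 - 2*1295**2 + 2*692*1295) = ((1/181 + 54) - 212382) + (-2590 - 2*478864 - 2*1677025 + 1792280) = (9775/181 - 212382) + (-2590 - 957728 - 3354050 + 1792280) = -38431367/181 - 2522088 = -494929295/181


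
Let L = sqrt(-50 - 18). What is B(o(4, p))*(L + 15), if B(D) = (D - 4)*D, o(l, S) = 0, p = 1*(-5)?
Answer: 0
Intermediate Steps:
p = -5
L = 2*I*sqrt(17) (L = sqrt(-68) = 2*I*sqrt(17) ≈ 8.2462*I)
B(D) = D*(-4 + D) (B(D) = (-4 + D)*D = D*(-4 + D))
B(o(4, p))*(L + 15) = (0*(-4 + 0))*(2*I*sqrt(17) + 15) = (0*(-4))*(15 + 2*I*sqrt(17)) = 0*(15 + 2*I*sqrt(17)) = 0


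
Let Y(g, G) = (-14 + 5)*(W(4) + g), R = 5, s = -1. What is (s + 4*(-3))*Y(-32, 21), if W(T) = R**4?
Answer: 69381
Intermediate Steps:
W(T) = 625 (W(T) = 5**4 = 625)
Y(g, G) = -5625 - 9*g (Y(g, G) = (-14 + 5)*(625 + g) = -9*(625 + g) = -5625 - 9*g)
(s + 4*(-3))*Y(-32, 21) = (-1 + 4*(-3))*(-5625 - 9*(-32)) = (-1 - 12)*(-5625 + 288) = -13*(-5337) = 69381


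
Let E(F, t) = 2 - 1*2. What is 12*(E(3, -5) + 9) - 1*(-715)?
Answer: 823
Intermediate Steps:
E(F, t) = 0 (E(F, t) = 2 - 2 = 0)
12*(E(3, -5) + 9) - 1*(-715) = 12*(0 + 9) - 1*(-715) = 12*9 + 715 = 108 + 715 = 823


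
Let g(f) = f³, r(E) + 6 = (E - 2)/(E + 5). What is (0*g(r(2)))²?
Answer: 0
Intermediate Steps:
r(E) = -6 + (-2 + E)/(5 + E) (r(E) = -6 + (E - 2)/(E + 5) = -6 + (-2 + E)/(5 + E))
(0*g(r(2)))² = (0*((-32 - 5*2)/(5 + 2))³)² = (0*((-32 - 10)/7)³)² = (0*((⅐)*(-42))³)² = (0*(-6)³)² = (0*(-216))² = 0² = 0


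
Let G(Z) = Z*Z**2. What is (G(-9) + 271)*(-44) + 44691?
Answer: 64843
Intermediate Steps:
G(Z) = Z**3
(G(-9) + 271)*(-44) + 44691 = ((-9)**3 + 271)*(-44) + 44691 = (-729 + 271)*(-44) + 44691 = -458*(-44) + 44691 = 20152 + 44691 = 64843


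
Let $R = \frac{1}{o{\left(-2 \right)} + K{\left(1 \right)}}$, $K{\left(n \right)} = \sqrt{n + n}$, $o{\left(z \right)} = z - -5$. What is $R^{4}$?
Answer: $\frac{1}{\left(3 + \sqrt{2}\right)^{4}} \approx 0.0026338$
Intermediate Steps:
$o{\left(z \right)} = 5 + z$ ($o{\left(z \right)} = z + 5 = 5 + z$)
$K{\left(n \right)} = \sqrt{2} \sqrt{n}$ ($K{\left(n \right)} = \sqrt{2 n} = \sqrt{2} \sqrt{n}$)
$R = \frac{1}{3 + \sqrt{2}}$ ($R = \frac{1}{\left(5 - 2\right) + \sqrt{2} \sqrt{1}} = \frac{1}{3 + \sqrt{2} \cdot 1} = \frac{1}{3 + \sqrt{2}} \approx 0.22654$)
$R^{4} = \left(\frac{3}{7} - \frac{\sqrt{2}}{7}\right)^{4}$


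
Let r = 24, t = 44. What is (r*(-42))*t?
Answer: -44352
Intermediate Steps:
(r*(-42))*t = (24*(-42))*44 = -1008*44 = -44352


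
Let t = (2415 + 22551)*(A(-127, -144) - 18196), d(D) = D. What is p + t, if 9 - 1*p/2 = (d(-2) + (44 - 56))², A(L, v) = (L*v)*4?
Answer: 1372031122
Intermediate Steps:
A(L, v) = 4*L*v
t = 1372031496 (t = (2415 + 22551)*(4*(-127)*(-144) - 18196) = 24966*(73152 - 18196) = 24966*54956 = 1372031496)
p = -374 (p = 18 - 2*(-2 + (44 - 56))² = 18 - 2*(-2 - 12)² = 18 - 2*(-14)² = 18 - 2*196 = 18 - 392 = -374)
p + t = -374 + 1372031496 = 1372031122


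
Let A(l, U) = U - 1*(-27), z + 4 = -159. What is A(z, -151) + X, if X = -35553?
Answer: -35677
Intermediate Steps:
z = -163 (z = -4 - 159 = -163)
A(l, U) = 27 + U (A(l, U) = U + 27 = 27 + U)
A(z, -151) + X = (27 - 151) - 35553 = -124 - 35553 = -35677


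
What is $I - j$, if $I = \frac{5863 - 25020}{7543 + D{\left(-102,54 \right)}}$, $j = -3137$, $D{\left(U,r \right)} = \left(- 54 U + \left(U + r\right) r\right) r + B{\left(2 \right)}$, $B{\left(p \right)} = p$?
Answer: $\frac{517614076}{165009} \approx 3136.9$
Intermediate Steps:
$D{\left(U,r \right)} = 2 + r \left(- 54 U + r \left(U + r\right)\right)$ ($D{\left(U,r \right)} = \left(- 54 U + \left(U + r\right) r\right) r + 2 = \left(- 54 U + r \left(U + r\right)\right) r + 2 = r \left(- 54 U + r \left(U + r\right)\right) + 2 = 2 + r \left(- 54 U + r \left(U + r\right)\right)$)
$I = - \frac{19157}{165009}$ ($I = \frac{5863 - 25020}{7543 + \left(2 + 54^{3} - 102 \cdot 54^{2} - \left(-5508\right) 54\right)} = - \frac{19157}{7543 + \left(2 + 157464 - 297432 + 297432\right)} = - \frac{19157}{7543 + 157466} = - \frac{19157}{165009} \approx -0.1161$)
$I - j = - \frac{19157}{165009} - -3137 = - \frac{19157}{165009} + 3137 = \frac{517614076}{165009}$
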